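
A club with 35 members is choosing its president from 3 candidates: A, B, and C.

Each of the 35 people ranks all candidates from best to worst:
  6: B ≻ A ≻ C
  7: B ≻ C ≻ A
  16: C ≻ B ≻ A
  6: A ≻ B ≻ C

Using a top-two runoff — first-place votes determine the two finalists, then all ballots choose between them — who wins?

Round 1 first-place votes: A 6, B 13, C 16. C and B advance.
Runoff: C is ranked above B on 16 ballots, B above C on 19.

B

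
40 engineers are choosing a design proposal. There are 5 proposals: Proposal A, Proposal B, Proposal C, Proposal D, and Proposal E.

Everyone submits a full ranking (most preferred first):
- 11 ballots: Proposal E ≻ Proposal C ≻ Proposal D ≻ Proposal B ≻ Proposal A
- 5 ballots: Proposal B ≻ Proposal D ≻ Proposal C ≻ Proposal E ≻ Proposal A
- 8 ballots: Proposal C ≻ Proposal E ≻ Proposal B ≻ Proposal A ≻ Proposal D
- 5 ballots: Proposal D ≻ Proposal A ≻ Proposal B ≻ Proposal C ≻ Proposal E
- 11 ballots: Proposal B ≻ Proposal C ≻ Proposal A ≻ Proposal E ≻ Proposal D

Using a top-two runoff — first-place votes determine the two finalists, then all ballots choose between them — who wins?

Proposal B

Round 1 first-place votes: Proposal A 0, Proposal B 16, Proposal C 8, Proposal D 5, Proposal E 11. Proposal B and Proposal E advance.
Runoff: Proposal B is ranked above Proposal E on 21 ballots, Proposal E above Proposal B on 19.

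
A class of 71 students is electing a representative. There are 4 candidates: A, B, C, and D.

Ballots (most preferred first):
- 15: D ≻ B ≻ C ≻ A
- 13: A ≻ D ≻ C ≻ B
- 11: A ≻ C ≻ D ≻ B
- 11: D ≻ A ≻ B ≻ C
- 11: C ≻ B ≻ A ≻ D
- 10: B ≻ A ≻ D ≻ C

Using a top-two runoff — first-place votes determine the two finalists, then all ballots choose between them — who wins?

Round 1 first-place votes: A 24, B 10, C 11, D 26. D and A advance.
Runoff: D is ranked above A on 26 ballots, A above D on 45.

A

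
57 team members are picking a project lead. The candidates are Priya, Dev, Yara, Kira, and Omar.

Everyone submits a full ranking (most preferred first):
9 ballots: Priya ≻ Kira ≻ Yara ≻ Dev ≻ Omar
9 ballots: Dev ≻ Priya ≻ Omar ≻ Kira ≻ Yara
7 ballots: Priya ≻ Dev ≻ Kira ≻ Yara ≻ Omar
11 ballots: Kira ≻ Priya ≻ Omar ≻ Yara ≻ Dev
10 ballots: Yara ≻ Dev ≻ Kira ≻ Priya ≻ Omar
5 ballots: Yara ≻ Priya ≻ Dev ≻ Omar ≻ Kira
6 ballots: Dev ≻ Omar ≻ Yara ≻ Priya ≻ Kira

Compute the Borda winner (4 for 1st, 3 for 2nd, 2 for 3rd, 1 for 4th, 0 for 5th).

Priya: 9×4 + 9×3 + 7×4 + 11×3 + 10×1 + 5×3 + 6×1 = 155
Dev: 9×1 + 9×4 + 7×3 + 11×0 + 10×3 + 5×2 + 6×4 = 130
Yara: 9×2 + 9×0 + 7×1 + 11×1 + 10×4 + 5×4 + 6×2 = 108
Kira: 9×3 + 9×1 + 7×2 + 11×4 + 10×2 + 5×0 + 6×0 = 114
Omar: 9×0 + 9×2 + 7×0 + 11×2 + 10×0 + 5×1 + 6×3 = 63

Priya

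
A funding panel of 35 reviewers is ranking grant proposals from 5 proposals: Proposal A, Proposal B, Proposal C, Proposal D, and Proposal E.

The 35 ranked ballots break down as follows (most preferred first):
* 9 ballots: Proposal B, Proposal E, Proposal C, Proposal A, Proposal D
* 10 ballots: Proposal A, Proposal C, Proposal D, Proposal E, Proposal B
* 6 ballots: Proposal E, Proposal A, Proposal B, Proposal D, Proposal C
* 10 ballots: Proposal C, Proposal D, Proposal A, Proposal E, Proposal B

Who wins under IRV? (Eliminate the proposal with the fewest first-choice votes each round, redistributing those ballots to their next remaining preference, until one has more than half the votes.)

Proposal C

Round 1: Proposal A 10, Proposal B 9, Proposal C 10, Proposal D 0, Proposal E 6. Proposal D eliminated.
Round 2: Proposal A 10, Proposal B 9, Proposal C 10, Proposal E 6. Proposal E eliminated.
Round 3: Proposal A 16, Proposal B 9, Proposal C 10. Proposal B eliminated.
Round 4: Proposal A 16, Proposal C 19. Proposal C has a majority (≥18).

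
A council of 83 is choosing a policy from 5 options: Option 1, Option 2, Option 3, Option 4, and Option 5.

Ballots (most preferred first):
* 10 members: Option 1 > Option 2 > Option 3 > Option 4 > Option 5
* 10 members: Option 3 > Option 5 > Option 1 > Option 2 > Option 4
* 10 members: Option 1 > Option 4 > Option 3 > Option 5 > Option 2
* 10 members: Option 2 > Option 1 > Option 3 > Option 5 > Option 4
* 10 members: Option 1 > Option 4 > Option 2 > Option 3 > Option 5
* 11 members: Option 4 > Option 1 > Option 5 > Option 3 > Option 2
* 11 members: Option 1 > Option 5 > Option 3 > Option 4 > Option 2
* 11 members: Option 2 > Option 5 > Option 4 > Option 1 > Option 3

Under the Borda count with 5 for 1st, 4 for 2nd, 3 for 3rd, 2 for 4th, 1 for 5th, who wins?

Option 1: 10×5 + 10×3 + 10×5 + 10×4 + 10×5 + 11×4 + 11×5 + 11×2 = 341
Option 2: 10×4 + 10×2 + 10×1 + 10×5 + 10×3 + 11×1 + 11×1 + 11×5 = 227
Option 3: 10×3 + 10×5 + 10×3 + 10×3 + 10×2 + 11×2 + 11×3 + 11×1 = 226
Option 4: 10×2 + 10×1 + 10×4 + 10×1 + 10×4 + 11×5 + 11×2 + 11×3 = 230
Option 5: 10×1 + 10×4 + 10×2 + 10×2 + 10×1 + 11×3 + 11×4 + 11×4 = 221

Option 1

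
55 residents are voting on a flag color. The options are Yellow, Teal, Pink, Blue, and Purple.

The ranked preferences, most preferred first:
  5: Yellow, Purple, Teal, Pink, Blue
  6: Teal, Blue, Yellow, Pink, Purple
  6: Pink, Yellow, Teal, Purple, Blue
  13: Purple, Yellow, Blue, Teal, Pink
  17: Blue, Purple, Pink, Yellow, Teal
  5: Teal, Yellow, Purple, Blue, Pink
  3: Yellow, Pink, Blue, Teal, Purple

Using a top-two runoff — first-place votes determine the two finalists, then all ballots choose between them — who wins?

Purple

Round 1 first-place votes: Yellow 8, Teal 11, Pink 6, Blue 17, Purple 13. Blue and Purple advance.
Runoff: Blue is ranked above Purple on 26 ballots, Purple above Blue on 29.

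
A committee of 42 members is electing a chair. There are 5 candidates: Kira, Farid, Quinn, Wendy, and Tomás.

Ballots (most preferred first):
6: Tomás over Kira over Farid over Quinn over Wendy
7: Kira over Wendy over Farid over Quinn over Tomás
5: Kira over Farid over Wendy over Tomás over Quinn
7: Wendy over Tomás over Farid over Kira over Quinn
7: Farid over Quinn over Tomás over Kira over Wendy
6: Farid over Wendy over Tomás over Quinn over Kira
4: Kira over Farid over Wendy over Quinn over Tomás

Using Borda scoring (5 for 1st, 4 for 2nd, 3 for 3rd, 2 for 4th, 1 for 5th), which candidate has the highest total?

Farid

Kira: 6×4 + 7×5 + 5×5 + 7×2 + 7×2 + 6×1 + 4×5 = 138
Farid: 6×3 + 7×3 + 5×4 + 7×3 + 7×5 + 6×5 + 4×4 = 161
Quinn: 6×2 + 7×2 + 5×1 + 7×1 + 7×4 + 6×2 + 4×2 = 86
Wendy: 6×1 + 7×4 + 5×3 + 7×5 + 7×1 + 6×4 + 4×3 = 127
Tomás: 6×5 + 7×1 + 5×2 + 7×4 + 7×3 + 6×3 + 4×1 = 118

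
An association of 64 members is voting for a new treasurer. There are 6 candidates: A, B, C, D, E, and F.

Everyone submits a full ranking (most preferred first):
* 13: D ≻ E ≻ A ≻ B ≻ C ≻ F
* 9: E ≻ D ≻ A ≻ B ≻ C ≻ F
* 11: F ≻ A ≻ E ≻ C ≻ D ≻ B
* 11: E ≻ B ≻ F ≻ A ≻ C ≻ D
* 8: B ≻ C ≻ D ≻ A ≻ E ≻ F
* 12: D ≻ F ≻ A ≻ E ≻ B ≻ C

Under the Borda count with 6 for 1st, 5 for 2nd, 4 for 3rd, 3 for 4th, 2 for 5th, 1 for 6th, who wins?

E

A: 13×4 + 9×4 + 11×5 + 11×3 + 8×3 + 12×4 = 248
B: 13×3 + 9×3 + 11×1 + 11×5 + 8×6 + 12×2 = 204
C: 13×2 + 9×2 + 11×3 + 11×2 + 8×5 + 12×1 = 151
D: 13×6 + 9×5 + 11×2 + 11×1 + 8×4 + 12×6 = 260
E: 13×5 + 9×6 + 11×4 + 11×6 + 8×2 + 12×3 = 281
F: 13×1 + 9×1 + 11×6 + 11×4 + 8×1 + 12×5 = 200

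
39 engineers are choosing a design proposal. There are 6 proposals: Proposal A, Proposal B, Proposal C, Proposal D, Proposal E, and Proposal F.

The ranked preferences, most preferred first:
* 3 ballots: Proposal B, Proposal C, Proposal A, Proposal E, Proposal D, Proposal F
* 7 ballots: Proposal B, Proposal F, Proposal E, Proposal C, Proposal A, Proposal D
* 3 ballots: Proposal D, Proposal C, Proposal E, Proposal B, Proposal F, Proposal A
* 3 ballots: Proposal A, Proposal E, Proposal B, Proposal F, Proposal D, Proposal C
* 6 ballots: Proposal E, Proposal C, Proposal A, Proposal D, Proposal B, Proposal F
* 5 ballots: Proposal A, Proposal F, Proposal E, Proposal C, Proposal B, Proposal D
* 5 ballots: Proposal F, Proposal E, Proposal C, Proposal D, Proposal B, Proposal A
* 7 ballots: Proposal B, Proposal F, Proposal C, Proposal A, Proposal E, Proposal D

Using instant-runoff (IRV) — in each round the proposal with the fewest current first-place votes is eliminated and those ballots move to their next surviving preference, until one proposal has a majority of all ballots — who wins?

Proposal E

Round 1: Proposal A 8, Proposal B 17, Proposal C 0, Proposal D 3, Proposal E 6, Proposal F 5. Proposal C eliminated.
Round 2: Proposal A 8, Proposal B 17, Proposal D 3, Proposal E 6, Proposal F 5. Proposal D eliminated.
Round 3: Proposal A 8, Proposal B 17, Proposal E 9, Proposal F 5. Proposal F eliminated.
Round 4: Proposal A 8, Proposal B 17, Proposal E 14. Proposal A eliminated.
Round 5: Proposal B 17, Proposal E 22. Proposal E has a majority (≥20).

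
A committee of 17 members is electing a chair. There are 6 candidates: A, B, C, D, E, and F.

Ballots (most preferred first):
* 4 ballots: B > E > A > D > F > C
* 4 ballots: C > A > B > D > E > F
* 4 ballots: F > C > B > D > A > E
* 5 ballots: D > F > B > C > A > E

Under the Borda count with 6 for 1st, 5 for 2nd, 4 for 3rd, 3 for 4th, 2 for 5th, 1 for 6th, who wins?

B

A: 4×4 + 4×5 + 4×2 + 5×2 = 54
B: 4×6 + 4×4 + 4×4 + 5×4 = 76
C: 4×1 + 4×6 + 4×5 + 5×3 = 63
D: 4×3 + 4×3 + 4×3 + 5×6 = 66
E: 4×5 + 4×2 + 4×1 + 5×1 = 37
F: 4×2 + 4×1 + 4×6 + 5×5 = 61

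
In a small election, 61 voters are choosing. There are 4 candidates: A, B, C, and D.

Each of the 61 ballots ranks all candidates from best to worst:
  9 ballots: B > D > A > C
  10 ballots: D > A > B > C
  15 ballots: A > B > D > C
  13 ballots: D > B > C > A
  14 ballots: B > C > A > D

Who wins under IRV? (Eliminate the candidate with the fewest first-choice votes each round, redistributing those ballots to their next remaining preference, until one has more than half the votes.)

B

Round 1: A 15, B 23, C 0, D 23. C eliminated.
Round 2: A 15, B 23, D 23. A eliminated.
Round 3: B 38, D 23. B has a majority (≥31).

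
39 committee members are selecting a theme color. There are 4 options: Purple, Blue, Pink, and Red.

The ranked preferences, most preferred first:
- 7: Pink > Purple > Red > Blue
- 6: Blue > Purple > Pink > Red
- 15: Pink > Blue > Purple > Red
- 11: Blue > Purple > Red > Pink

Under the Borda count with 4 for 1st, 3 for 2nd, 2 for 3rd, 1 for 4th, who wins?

Blue

Purple: 7×3 + 6×3 + 15×2 + 11×3 = 102
Blue: 7×1 + 6×4 + 15×3 + 11×4 = 120
Pink: 7×4 + 6×2 + 15×4 + 11×1 = 111
Red: 7×2 + 6×1 + 15×1 + 11×2 = 57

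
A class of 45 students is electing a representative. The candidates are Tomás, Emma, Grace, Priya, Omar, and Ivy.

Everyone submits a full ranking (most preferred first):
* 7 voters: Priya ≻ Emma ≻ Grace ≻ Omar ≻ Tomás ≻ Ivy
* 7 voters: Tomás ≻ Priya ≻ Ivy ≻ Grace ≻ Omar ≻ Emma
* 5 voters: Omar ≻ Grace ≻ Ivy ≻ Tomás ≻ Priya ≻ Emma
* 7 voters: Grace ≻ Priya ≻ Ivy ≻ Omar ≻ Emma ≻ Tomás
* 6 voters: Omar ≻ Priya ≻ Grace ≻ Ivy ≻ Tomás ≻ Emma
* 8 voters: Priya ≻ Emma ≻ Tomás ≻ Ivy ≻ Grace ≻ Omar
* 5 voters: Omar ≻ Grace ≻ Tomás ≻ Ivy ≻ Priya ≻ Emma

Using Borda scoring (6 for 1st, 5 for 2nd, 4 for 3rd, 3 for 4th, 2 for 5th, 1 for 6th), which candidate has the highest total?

Tomás: 7×2 + 7×6 + 5×3 + 7×1 + 6×2 + 8×4 + 5×4 = 142
Emma: 7×5 + 7×1 + 5×1 + 7×2 + 6×1 + 8×5 + 5×1 = 112
Grace: 7×4 + 7×3 + 5×5 + 7×6 + 6×4 + 8×2 + 5×5 = 181
Priya: 7×6 + 7×5 + 5×2 + 7×5 + 6×5 + 8×6 + 5×2 = 210
Omar: 7×3 + 7×2 + 5×6 + 7×3 + 6×6 + 8×1 + 5×6 = 160
Ivy: 7×1 + 7×4 + 5×4 + 7×4 + 6×3 + 8×3 + 5×3 = 140

Priya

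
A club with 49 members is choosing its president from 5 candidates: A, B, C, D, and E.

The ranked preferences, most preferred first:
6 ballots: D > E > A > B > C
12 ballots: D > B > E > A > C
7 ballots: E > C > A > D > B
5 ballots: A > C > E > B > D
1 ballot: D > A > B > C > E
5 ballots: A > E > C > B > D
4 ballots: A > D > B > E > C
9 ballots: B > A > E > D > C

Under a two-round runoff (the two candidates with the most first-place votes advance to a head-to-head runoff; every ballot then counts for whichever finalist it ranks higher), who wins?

A

Round 1 first-place votes: A 14, B 9, C 0, D 19, E 7. D and A advance.
Runoff: D is ranked above A on 19 ballots, A above D on 30.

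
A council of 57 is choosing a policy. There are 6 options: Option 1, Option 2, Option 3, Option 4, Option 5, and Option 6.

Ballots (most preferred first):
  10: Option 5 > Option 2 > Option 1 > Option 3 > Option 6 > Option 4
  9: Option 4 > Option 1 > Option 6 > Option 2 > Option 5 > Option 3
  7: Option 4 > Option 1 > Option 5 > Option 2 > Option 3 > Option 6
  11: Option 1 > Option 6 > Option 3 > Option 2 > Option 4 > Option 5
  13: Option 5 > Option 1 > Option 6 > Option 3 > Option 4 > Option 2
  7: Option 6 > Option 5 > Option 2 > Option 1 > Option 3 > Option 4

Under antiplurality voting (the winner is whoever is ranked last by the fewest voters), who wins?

Last-place votes: Option 1 0, Option 2 13, Option 3 9, Option 4 17, Option 5 11, Option 6 7.

Option 1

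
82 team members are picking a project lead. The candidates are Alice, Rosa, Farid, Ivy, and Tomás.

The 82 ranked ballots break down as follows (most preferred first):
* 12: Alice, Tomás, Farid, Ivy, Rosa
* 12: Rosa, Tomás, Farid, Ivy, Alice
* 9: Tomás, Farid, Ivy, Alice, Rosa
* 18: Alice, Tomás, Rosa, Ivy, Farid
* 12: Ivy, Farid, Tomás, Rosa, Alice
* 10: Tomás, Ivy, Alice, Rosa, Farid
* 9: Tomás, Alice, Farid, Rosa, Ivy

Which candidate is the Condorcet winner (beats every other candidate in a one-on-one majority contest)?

Tomás

Tomás vs Alice: 52–30
Tomás vs Rosa: 70–12
Tomás vs Farid: 70–12
Tomás vs Ivy: 70–12
Tomás beats every other candidate.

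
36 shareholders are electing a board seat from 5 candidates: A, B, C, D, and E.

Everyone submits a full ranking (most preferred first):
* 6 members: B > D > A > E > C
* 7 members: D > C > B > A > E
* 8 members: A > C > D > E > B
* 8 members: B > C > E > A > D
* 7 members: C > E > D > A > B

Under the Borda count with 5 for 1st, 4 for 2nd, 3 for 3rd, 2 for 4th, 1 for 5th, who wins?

C

A: 6×3 + 7×2 + 8×5 + 8×2 + 7×2 = 102
B: 6×5 + 7×3 + 8×1 + 8×5 + 7×1 = 106
C: 6×1 + 7×4 + 8×4 + 8×4 + 7×5 = 133
D: 6×4 + 7×5 + 8×3 + 8×1 + 7×3 = 112
E: 6×2 + 7×1 + 8×2 + 8×3 + 7×4 = 87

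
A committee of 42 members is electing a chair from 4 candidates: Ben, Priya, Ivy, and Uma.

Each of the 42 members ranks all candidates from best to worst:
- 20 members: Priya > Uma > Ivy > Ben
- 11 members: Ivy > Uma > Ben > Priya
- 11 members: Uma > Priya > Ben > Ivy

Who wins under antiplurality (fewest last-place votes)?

Last-place votes: Ben 20, Priya 11, Ivy 11, Uma 0.

Uma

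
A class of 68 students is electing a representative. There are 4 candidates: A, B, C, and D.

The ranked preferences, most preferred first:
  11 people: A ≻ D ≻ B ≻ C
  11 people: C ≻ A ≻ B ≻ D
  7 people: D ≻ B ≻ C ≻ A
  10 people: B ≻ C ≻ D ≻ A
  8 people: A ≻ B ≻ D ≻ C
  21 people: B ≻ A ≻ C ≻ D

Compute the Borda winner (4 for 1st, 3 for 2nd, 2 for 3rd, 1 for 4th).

A: 11×4 + 11×3 + 7×1 + 10×1 + 8×4 + 21×3 = 189
B: 11×2 + 11×2 + 7×3 + 10×4 + 8×3 + 21×4 = 213
C: 11×1 + 11×4 + 7×2 + 10×3 + 8×1 + 21×2 = 149
D: 11×3 + 11×1 + 7×4 + 10×2 + 8×2 + 21×1 = 129

B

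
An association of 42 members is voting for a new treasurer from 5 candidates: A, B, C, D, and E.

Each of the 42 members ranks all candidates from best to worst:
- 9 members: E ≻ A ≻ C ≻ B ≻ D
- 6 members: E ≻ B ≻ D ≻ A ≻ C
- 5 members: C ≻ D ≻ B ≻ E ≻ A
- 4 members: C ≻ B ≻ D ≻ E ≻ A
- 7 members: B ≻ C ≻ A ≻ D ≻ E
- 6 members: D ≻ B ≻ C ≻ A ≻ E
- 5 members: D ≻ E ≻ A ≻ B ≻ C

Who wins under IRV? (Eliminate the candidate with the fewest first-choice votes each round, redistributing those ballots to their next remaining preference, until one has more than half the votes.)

C

Round 1: A 0, B 7, C 9, D 11, E 15. A eliminated.
Round 2: B 7, C 9, D 11, E 15. B eliminated.
Round 3: C 16, D 11, E 15. D eliminated.
Round 4: C 22, E 20. C has a majority (≥22).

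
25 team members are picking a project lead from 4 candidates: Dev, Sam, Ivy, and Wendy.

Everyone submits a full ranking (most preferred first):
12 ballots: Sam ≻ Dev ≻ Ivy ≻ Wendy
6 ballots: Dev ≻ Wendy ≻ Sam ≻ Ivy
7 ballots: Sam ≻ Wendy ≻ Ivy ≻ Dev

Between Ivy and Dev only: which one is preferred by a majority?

Ivy is ranked above Dev on 7 ballots; Dev above Ivy on 18.

Dev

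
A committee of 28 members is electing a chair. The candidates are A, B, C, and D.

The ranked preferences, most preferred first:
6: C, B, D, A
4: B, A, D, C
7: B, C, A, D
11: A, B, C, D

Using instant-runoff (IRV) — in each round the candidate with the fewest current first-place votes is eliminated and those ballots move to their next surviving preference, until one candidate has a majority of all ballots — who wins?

Round 1: A 11, B 11, C 6, D 0. D eliminated.
Round 2: A 11, B 11, C 6. C eliminated.
Round 3: A 11, B 17. B has a majority (≥15).

B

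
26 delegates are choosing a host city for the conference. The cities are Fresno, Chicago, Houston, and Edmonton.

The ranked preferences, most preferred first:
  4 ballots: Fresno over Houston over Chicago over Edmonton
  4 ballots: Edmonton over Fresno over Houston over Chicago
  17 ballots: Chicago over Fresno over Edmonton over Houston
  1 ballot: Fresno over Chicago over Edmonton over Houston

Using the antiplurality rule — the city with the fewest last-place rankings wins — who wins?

Fresno

Last-place votes: Fresno 0, Chicago 4, Houston 18, Edmonton 4.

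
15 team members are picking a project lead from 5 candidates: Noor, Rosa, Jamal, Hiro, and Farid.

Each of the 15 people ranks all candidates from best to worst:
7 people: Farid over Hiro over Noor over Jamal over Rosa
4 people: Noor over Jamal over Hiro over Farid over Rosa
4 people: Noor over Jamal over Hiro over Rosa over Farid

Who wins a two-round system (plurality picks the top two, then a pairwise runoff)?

Round 1 first-place votes: Noor 8, Rosa 0, Jamal 0, Hiro 0, Farid 7. Noor and Farid advance.
Runoff: Noor is ranked above Farid on 8 ballots, Farid above Noor on 7.

Noor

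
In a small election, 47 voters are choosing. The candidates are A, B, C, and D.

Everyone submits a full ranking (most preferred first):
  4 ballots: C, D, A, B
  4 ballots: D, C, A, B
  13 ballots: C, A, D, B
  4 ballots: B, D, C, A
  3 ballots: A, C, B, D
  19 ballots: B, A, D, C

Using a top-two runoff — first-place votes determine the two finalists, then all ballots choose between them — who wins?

C

Round 1 first-place votes: A 3, B 23, C 17, D 4. B and C advance.
Runoff: B is ranked above C on 23 ballots, C above B on 24.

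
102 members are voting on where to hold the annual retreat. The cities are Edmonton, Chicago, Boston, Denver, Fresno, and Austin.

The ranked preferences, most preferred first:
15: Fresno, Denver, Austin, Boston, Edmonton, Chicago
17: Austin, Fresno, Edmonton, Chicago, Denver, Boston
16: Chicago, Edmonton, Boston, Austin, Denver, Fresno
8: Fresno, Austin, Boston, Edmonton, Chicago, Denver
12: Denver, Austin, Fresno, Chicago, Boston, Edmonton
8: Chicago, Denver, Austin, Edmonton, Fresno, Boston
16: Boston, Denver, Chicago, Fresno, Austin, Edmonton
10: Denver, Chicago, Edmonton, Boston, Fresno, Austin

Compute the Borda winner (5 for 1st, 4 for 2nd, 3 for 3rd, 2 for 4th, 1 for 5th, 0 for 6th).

Edmonton: 15×1 + 17×3 + 16×4 + 8×2 + 12×0 + 8×2 + 16×0 + 10×3 = 192
Chicago: 15×0 + 17×2 + 16×5 + 8×1 + 12×2 + 8×5 + 16×3 + 10×4 = 274
Boston: 15×2 + 17×0 + 16×3 + 8×3 + 12×1 + 8×0 + 16×5 + 10×2 = 214
Denver: 15×4 + 17×1 + 16×1 + 8×0 + 12×5 + 8×4 + 16×4 + 10×5 = 299
Fresno: 15×5 + 17×4 + 16×0 + 8×5 + 12×3 + 8×1 + 16×2 + 10×1 = 269
Austin: 15×3 + 17×5 + 16×2 + 8×4 + 12×4 + 8×3 + 16×1 + 10×0 = 282

Denver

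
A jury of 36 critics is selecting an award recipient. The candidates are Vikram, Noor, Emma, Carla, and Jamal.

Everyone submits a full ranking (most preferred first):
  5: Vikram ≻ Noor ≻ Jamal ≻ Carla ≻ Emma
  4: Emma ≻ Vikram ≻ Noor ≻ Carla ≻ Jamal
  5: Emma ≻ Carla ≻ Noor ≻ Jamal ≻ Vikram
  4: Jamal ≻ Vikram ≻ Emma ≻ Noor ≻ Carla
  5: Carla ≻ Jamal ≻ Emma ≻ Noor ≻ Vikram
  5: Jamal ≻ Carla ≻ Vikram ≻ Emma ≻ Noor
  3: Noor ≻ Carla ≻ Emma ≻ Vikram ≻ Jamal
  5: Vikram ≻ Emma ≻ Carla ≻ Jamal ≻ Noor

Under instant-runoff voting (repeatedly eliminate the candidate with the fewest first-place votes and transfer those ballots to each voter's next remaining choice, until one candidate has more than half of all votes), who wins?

Round 1: Vikram 10, Noor 3, Emma 9, Carla 5, Jamal 9. Noor eliminated.
Round 2: Vikram 10, Emma 9, Carla 8, Jamal 9. Carla eliminated.
Round 3: Vikram 10, Emma 12, Jamal 14. Vikram eliminated.
Round 4: Emma 17, Jamal 19. Jamal has a majority (≥19).

Jamal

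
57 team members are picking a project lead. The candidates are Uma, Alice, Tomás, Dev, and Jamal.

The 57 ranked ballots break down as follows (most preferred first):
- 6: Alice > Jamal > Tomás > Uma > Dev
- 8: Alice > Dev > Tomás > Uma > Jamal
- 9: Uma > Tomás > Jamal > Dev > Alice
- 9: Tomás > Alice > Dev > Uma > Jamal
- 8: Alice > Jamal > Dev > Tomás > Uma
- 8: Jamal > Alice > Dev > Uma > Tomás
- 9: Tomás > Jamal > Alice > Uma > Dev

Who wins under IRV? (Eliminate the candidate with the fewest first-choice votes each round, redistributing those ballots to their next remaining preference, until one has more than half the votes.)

Alice

Round 1: Uma 9, Alice 22, Tomás 18, Dev 0, Jamal 8. Dev eliminated.
Round 2: Uma 9, Alice 22, Tomás 18, Jamal 8. Jamal eliminated.
Round 3: Uma 9, Alice 30, Tomás 18. Alice has a majority (≥29).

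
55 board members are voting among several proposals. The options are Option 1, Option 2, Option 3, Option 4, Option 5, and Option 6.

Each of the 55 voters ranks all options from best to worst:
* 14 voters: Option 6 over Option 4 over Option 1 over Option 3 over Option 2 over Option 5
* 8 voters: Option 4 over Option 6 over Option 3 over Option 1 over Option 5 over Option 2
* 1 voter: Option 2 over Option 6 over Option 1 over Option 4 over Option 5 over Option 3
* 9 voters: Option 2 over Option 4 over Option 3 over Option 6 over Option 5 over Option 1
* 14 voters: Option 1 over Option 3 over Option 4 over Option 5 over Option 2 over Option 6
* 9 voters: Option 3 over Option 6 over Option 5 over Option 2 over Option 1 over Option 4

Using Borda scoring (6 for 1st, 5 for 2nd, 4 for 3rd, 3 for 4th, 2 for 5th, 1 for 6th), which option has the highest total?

Option 1: 14×4 + 8×3 + 1×4 + 9×1 + 14×6 + 9×2 = 195
Option 2: 14×2 + 8×1 + 1×6 + 9×6 + 14×2 + 9×3 = 151
Option 3: 14×3 + 8×4 + 1×1 + 9×4 + 14×5 + 9×6 = 235
Option 4: 14×5 + 8×6 + 1×3 + 9×5 + 14×4 + 9×1 = 231
Option 5: 14×1 + 8×2 + 1×2 + 9×2 + 14×3 + 9×4 = 128
Option 6: 14×6 + 8×5 + 1×5 + 9×3 + 14×1 + 9×5 = 215

Option 3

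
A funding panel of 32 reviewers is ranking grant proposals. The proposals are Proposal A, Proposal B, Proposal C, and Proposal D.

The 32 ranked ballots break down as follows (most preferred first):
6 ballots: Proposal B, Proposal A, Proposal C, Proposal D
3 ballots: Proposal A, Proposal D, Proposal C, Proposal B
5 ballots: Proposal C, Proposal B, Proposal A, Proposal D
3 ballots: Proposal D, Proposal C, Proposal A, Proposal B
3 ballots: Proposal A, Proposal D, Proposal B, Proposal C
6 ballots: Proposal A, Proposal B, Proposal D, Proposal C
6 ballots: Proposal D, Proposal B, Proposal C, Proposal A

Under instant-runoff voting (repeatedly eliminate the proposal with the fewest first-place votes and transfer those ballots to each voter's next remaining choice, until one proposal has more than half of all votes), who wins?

Round 1: Proposal A 12, Proposal B 6, Proposal C 5, Proposal D 9. Proposal C eliminated.
Round 2: Proposal A 12, Proposal B 11, Proposal D 9. Proposal D eliminated.
Round 3: Proposal A 15, Proposal B 17. Proposal B has a majority (≥17).

Proposal B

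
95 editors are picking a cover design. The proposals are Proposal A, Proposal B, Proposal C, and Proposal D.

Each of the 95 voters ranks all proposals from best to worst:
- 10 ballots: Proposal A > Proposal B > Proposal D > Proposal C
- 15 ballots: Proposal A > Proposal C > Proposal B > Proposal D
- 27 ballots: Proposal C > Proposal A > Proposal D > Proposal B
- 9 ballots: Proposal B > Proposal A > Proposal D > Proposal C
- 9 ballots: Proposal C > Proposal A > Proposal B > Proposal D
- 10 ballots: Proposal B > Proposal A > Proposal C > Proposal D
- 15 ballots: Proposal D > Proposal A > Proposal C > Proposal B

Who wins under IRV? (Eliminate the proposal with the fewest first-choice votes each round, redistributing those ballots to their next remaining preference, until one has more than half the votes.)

Round 1: Proposal A 25, Proposal B 19, Proposal C 36, Proposal D 15. Proposal D eliminated.
Round 2: Proposal A 40, Proposal B 19, Proposal C 36. Proposal B eliminated.
Round 3: Proposal A 59, Proposal C 36. Proposal A has a majority (≥48).

Proposal A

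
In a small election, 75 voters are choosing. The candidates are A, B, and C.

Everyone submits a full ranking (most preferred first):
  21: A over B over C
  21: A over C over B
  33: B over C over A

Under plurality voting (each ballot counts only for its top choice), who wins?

A

First-place votes: A 42, B 33, C 0.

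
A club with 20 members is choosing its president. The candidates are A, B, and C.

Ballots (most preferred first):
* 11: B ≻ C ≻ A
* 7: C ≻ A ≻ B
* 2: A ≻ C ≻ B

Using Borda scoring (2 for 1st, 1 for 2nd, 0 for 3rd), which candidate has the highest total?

C

A: 11×0 + 7×1 + 2×2 = 11
B: 11×2 + 7×0 + 2×0 = 22
C: 11×1 + 7×2 + 2×1 = 27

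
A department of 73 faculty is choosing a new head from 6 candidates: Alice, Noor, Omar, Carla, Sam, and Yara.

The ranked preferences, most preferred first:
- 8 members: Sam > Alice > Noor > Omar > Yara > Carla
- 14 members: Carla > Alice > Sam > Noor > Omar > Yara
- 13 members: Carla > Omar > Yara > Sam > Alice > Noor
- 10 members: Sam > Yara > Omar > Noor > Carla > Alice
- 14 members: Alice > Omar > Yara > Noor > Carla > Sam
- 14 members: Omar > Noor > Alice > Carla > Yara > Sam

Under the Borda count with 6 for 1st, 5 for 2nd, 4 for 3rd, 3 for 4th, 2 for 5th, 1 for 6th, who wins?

Omar

Alice: 8×5 + 14×5 + 13×2 + 10×1 + 14×6 + 14×4 = 286
Noor: 8×4 + 14×3 + 13×1 + 10×3 + 14×3 + 14×5 = 229
Omar: 8×3 + 14×2 + 13×5 + 10×4 + 14×5 + 14×6 = 311
Carla: 8×1 + 14×6 + 13×6 + 10×2 + 14×2 + 14×3 = 260
Sam: 8×6 + 14×4 + 13×3 + 10×6 + 14×1 + 14×1 = 231
Yara: 8×2 + 14×1 + 13×4 + 10×5 + 14×4 + 14×2 = 216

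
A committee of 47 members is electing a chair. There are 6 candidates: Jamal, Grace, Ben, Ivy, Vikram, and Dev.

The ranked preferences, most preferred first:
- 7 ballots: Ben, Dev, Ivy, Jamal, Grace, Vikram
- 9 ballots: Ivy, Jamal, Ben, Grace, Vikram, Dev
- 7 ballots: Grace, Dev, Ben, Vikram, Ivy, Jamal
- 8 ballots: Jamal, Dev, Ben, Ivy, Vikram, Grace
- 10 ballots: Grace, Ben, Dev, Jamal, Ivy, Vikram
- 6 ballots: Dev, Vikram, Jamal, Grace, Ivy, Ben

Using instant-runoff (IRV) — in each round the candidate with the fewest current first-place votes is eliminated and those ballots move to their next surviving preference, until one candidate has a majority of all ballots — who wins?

Ivy

Round 1: Jamal 8, Grace 17, Ben 7, Ivy 9, Vikram 0, Dev 6. Vikram eliminated.
Round 2: Jamal 8, Grace 17, Ben 7, Ivy 9, Dev 6. Dev eliminated.
Round 3: Jamal 14, Grace 17, Ben 7, Ivy 9. Ben eliminated.
Round 4: Jamal 14, Grace 17, Ivy 16. Jamal eliminated.
Round 5: Grace 23, Ivy 24. Ivy has a majority (≥24).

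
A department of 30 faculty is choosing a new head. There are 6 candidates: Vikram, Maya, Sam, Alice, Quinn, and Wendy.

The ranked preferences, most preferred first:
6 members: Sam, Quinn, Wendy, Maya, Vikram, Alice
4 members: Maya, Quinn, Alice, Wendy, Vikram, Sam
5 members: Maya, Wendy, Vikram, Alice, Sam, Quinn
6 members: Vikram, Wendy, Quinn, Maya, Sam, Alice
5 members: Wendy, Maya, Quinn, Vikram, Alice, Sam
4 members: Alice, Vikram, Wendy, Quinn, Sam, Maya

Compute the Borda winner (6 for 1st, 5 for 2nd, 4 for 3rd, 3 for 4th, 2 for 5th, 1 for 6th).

Wendy

Vikram: 6×2 + 4×2 + 5×4 + 6×6 + 5×3 + 4×5 = 111
Maya: 6×3 + 4×6 + 5×6 + 6×3 + 5×5 + 4×1 = 119
Sam: 6×6 + 4×1 + 5×2 + 6×2 + 5×1 + 4×2 = 75
Alice: 6×1 + 4×4 + 5×3 + 6×1 + 5×2 + 4×6 = 77
Quinn: 6×5 + 4×5 + 5×1 + 6×4 + 5×4 + 4×3 = 111
Wendy: 6×4 + 4×3 + 5×5 + 6×5 + 5×6 + 4×4 = 137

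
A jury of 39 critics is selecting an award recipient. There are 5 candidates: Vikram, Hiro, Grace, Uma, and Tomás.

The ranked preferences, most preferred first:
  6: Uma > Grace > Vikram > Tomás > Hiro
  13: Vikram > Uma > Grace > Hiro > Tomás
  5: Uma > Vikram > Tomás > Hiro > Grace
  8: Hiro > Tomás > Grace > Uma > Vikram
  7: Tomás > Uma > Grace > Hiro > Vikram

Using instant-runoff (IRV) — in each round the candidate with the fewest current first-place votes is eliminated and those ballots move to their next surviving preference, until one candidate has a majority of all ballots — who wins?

Uma

Round 1: Vikram 13, Hiro 8, Grace 0, Uma 11, Tomás 7. Grace eliminated.
Round 2: Vikram 13, Hiro 8, Uma 11, Tomás 7. Tomás eliminated.
Round 3: Vikram 13, Hiro 8, Uma 18. Hiro eliminated.
Round 4: Vikram 13, Uma 26. Uma has a majority (≥20).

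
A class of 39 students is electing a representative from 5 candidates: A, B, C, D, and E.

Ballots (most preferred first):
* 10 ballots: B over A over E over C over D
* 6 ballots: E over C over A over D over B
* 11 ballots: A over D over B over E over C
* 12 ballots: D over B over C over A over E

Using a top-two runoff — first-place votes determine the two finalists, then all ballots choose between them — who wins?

Round 1 first-place votes: A 11, B 10, C 0, D 12, E 6. D and A advance.
Runoff: D is ranked above A on 12 ballots, A above D on 27.

A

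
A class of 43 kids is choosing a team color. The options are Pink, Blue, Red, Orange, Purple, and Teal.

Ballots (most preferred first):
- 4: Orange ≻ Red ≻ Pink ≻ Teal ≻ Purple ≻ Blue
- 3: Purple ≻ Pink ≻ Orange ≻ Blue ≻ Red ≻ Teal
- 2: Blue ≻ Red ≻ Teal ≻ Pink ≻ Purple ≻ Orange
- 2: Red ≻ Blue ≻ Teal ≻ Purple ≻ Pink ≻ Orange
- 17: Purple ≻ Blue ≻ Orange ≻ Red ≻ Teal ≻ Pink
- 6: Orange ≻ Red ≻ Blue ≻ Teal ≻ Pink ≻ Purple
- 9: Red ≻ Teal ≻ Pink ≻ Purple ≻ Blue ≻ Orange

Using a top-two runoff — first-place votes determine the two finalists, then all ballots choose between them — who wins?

Round 1 first-place votes: Pink 0, Blue 2, Red 11, Orange 10, Purple 20, Teal 0. Purple and Red advance.
Runoff: Purple is ranked above Red on 20 ballots, Red above Purple on 23.

Red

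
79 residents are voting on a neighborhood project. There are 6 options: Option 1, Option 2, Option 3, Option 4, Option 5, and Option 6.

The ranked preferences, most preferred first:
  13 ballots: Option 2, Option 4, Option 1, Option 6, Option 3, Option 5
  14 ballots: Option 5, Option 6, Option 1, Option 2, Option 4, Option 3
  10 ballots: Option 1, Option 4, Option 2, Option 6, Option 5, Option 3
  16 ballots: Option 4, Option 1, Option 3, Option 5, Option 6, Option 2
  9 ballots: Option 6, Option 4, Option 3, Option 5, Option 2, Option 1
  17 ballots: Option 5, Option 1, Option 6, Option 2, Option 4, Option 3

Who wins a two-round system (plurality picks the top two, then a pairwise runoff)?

Option 4

Round 1 first-place votes: Option 1 10, Option 2 13, Option 3 0, Option 4 16, Option 5 31, Option 6 9. Option 5 and Option 4 advance.
Runoff: Option 5 is ranked above Option 4 on 31 ballots, Option 4 above Option 5 on 48.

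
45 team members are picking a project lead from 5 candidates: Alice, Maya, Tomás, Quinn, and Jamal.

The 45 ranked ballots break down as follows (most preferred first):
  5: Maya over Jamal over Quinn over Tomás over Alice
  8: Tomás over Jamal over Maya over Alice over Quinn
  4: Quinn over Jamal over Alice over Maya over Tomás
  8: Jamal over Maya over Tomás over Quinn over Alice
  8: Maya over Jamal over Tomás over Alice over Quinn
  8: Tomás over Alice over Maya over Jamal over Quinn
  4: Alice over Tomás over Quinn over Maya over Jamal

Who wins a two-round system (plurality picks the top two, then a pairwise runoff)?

Round 1 first-place votes: Alice 4, Maya 13, Tomás 16, Quinn 4, Jamal 8. Tomás and Maya advance.
Runoff: Tomás is ranked above Maya on 20 ballots, Maya above Tomás on 25.

Maya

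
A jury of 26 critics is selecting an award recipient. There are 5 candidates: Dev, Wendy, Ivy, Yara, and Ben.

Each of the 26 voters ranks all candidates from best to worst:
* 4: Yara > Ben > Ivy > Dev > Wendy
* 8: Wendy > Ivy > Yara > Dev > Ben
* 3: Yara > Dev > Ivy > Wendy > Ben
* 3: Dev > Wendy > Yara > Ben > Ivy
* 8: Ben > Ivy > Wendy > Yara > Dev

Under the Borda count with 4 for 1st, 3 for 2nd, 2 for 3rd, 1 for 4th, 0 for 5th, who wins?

Ivy

Dev: 4×1 + 8×1 + 3×3 + 3×4 + 8×0 = 33
Wendy: 4×0 + 8×4 + 3×1 + 3×3 + 8×2 = 60
Ivy: 4×2 + 8×3 + 3×2 + 3×0 + 8×3 = 62
Yara: 4×4 + 8×2 + 3×4 + 3×2 + 8×1 = 58
Ben: 4×3 + 8×0 + 3×0 + 3×1 + 8×4 = 47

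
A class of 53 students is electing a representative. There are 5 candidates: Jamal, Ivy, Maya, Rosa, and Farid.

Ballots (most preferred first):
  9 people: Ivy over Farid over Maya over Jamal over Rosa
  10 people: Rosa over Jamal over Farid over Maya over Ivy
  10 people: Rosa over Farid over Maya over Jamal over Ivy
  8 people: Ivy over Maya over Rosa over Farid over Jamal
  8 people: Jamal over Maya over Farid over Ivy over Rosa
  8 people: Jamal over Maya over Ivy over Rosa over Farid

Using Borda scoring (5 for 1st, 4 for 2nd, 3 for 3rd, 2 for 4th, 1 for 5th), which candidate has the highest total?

Maya

Jamal: 9×2 + 10×4 + 10×2 + 8×1 + 8×5 + 8×5 = 166
Ivy: 9×5 + 10×1 + 10×1 + 8×5 + 8×2 + 8×3 = 145
Maya: 9×3 + 10×2 + 10×3 + 8×4 + 8×4 + 8×4 = 173
Rosa: 9×1 + 10×5 + 10×5 + 8×3 + 8×1 + 8×2 = 157
Farid: 9×4 + 10×3 + 10×4 + 8×2 + 8×3 + 8×1 = 154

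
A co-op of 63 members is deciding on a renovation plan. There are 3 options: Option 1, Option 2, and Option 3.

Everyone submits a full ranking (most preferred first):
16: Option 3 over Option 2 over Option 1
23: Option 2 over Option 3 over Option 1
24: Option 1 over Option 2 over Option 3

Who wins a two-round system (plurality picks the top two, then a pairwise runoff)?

Round 1 first-place votes: Option 1 24, Option 2 23, Option 3 16. Option 1 and Option 2 advance.
Runoff: Option 1 is ranked above Option 2 on 24 ballots, Option 2 above Option 1 on 39.

Option 2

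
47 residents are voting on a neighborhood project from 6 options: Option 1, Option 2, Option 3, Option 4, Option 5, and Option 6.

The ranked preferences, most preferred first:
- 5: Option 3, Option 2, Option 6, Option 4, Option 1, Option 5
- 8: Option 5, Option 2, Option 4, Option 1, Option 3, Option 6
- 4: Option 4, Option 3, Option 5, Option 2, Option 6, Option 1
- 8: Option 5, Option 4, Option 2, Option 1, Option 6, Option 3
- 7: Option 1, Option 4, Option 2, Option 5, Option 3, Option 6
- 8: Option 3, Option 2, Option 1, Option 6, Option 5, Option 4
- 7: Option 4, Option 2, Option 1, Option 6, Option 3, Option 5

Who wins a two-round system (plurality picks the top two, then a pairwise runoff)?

Option 3

Round 1 first-place votes: Option 1 7, Option 2 0, Option 3 13, Option 4 11, Option 5 16, Option 6 0. Option 5 and Option 3 advance.
Runoff: Option 5 is ranked above Option 3 on 23 ballots, Option 3 above Option 5 on 24.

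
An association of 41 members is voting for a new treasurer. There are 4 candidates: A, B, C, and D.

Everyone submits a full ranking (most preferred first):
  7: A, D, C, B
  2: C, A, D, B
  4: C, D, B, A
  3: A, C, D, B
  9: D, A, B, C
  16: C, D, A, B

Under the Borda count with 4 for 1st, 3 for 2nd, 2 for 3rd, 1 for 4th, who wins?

D

A: 7×4 + 2×3 + 4×1 + 3×4 + 9×3 + 16×2 = 109
B: 7×1 + 2×1 + 4×2 + 3×1 + 9×2 + 16×1 = 54
C: 7×2 + 2×4 + 4×4 + 3×3 + 9×1 + 16×4 = 120
D: 7×3 + 2×2 + 4×3 + 3×2 + 9×4 + 16×3 = 127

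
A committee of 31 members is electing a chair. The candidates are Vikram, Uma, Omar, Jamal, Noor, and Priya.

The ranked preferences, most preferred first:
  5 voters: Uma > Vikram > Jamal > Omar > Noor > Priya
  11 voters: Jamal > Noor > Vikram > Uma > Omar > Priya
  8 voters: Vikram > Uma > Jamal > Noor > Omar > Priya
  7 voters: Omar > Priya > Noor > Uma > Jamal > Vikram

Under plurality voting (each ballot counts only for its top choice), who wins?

Jamal

First-place votes: Vikram 8, Uma 5, Omar 7, Jamal 11, Noor 0, Priya 0.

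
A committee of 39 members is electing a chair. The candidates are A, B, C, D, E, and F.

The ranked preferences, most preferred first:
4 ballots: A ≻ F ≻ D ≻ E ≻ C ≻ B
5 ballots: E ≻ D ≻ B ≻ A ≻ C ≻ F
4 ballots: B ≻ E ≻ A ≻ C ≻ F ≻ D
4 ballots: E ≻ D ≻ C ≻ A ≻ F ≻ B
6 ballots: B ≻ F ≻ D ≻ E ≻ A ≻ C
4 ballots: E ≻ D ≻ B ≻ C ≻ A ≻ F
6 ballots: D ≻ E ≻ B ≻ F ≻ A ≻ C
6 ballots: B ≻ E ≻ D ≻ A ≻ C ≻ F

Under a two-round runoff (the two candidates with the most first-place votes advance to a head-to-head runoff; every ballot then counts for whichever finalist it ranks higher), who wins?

E

Round 1 first-place votes: A 4, B 16, C 0, D 6, E 13, F 0. B and E advance.
Runoff: B is ranked above E on 16 ballots, E above B on 23.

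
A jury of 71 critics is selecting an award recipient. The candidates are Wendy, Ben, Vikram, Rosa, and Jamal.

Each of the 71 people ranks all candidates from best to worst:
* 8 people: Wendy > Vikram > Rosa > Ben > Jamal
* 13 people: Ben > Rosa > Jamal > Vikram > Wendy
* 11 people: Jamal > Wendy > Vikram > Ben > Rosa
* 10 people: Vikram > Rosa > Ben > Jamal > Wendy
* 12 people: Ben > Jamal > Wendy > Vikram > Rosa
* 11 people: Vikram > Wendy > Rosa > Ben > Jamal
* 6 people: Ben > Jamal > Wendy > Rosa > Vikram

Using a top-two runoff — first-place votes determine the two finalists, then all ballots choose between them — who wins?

Round 1 first-place votes: Wendy 8, Ben 31, Vikram 21, Rosa 0, Jamal 11. Ben and Vikram advance.
Runoff: Ben is ranked above Vikram on 31 ballots, Vikram above Ben on 40.

Vikram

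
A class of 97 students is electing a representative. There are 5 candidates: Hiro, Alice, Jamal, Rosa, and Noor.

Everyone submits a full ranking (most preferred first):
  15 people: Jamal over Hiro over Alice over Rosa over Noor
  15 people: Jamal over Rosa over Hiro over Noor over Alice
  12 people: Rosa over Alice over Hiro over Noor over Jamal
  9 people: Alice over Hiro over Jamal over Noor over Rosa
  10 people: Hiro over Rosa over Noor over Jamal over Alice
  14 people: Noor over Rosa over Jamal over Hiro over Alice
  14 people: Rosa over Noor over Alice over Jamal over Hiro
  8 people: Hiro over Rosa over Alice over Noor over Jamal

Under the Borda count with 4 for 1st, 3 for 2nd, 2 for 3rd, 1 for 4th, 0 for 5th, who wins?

Rosa

Hiro: 15×3 + 15×2 + 12×2 + 9×3 + 10×4 + 14×1 + 14×0 + 8×4 = 212
Alice: 15×2 + 15×0 + 12×3 + 9×4 + 10×0 + 14×0 + 14×2 + 8×2 = 146
Jamal: 15×4 + 15×4 + 12×0 + 9×2 + 10×1 + 14×2 + 14×1 + 8×0 = 190
Rosa: 15×1 + 15×3 + 12×4 + 9×0 + 10×3 + 14×3 + 14×4 + 8×3 = 260
Noor: 15×0 + 15×1 + 12×1 + 9×1 + 10×2 + 14×4 + 14×3 + 8×1 = 162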